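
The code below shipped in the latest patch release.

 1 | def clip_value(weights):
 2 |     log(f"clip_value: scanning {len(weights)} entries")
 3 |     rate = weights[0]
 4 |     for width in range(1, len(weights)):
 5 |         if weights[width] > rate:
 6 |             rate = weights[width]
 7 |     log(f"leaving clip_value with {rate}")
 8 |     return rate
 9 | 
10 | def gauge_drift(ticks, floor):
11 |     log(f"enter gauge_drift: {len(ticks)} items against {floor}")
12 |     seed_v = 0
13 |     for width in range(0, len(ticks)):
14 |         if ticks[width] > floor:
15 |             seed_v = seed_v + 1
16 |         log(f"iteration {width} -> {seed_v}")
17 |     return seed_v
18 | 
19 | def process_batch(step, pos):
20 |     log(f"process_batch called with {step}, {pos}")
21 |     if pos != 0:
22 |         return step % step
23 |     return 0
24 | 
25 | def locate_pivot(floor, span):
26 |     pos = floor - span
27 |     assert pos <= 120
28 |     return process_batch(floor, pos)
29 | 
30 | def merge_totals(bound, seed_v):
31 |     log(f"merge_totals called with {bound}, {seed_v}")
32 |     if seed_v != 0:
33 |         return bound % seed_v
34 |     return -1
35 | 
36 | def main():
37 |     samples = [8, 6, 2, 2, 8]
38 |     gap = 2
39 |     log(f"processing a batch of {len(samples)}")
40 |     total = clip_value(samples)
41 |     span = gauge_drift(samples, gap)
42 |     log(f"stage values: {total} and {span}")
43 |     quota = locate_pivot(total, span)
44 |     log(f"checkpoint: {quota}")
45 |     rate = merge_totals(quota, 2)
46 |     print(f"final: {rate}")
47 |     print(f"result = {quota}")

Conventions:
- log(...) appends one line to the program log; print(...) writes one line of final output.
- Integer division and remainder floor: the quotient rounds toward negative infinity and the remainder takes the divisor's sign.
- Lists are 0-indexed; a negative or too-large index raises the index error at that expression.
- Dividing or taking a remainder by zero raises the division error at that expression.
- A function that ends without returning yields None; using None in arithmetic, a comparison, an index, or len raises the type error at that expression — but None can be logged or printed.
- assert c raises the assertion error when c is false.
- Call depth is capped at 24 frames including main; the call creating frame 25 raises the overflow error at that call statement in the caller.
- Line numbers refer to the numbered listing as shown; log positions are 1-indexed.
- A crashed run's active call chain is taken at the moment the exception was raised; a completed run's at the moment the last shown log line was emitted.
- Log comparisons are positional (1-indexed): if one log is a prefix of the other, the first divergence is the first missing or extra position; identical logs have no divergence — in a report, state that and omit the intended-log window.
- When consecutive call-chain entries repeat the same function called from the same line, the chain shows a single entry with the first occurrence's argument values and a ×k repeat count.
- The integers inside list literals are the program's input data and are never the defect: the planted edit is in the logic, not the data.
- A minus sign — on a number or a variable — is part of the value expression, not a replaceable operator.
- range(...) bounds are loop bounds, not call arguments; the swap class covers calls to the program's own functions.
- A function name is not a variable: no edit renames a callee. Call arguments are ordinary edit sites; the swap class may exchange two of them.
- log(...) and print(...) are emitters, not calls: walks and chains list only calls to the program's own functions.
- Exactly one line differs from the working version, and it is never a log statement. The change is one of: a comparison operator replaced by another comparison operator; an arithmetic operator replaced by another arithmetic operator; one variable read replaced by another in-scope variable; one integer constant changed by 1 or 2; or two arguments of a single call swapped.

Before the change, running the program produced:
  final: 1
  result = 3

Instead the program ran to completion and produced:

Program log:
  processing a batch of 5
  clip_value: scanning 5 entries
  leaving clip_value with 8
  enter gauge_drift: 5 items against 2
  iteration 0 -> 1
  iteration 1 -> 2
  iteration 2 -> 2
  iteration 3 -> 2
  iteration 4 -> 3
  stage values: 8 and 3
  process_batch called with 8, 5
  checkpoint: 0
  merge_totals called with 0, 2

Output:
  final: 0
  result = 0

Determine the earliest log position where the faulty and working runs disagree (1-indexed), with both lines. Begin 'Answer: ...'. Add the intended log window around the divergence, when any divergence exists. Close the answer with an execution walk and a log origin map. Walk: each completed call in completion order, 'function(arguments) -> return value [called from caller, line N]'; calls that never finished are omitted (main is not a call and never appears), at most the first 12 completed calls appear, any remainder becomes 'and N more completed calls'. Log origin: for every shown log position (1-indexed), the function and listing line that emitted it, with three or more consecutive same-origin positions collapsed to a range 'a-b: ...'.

Answer: position 12 — the shown line 'checkpoint: 0' should read 'checkpoint: 3'.
Intended log window:
  10: stage values: 8 and 3
  11: process_batch called with 8, 5
  12: checkpoint: 3
  13: merge_totals called with 3, 2
Execution walk:
  clip_value([8, 6, 2, 2, 8]) -> 8  [called from main, line 40]
  gauge_drift([8, 6, 2, 2, 8], 2) -> 3  [called from main, line 41]
  process_batch(8, 5) -> 0  [called from locate_pivot, line 28]
  locate_pivot(8, 3) -> 0  [called from main, line 43]
  merge_totals(0, 2) -> 0  [called from main, line 45]
Log origin:
  1: emitted by main (line 39)
  2: emitted by clip_value (line 2)
  3: emitted by clip_value (line 7)
  4: emitted by gauge_drift (line 11)
  5-9: emitted by gauge_drift (line 16)
  10: emitted by main (line 42)
  11: emitted by process_batch (line 20)
  12: emitted by main (line 44)
  13: emitted by merge_totals (line 31)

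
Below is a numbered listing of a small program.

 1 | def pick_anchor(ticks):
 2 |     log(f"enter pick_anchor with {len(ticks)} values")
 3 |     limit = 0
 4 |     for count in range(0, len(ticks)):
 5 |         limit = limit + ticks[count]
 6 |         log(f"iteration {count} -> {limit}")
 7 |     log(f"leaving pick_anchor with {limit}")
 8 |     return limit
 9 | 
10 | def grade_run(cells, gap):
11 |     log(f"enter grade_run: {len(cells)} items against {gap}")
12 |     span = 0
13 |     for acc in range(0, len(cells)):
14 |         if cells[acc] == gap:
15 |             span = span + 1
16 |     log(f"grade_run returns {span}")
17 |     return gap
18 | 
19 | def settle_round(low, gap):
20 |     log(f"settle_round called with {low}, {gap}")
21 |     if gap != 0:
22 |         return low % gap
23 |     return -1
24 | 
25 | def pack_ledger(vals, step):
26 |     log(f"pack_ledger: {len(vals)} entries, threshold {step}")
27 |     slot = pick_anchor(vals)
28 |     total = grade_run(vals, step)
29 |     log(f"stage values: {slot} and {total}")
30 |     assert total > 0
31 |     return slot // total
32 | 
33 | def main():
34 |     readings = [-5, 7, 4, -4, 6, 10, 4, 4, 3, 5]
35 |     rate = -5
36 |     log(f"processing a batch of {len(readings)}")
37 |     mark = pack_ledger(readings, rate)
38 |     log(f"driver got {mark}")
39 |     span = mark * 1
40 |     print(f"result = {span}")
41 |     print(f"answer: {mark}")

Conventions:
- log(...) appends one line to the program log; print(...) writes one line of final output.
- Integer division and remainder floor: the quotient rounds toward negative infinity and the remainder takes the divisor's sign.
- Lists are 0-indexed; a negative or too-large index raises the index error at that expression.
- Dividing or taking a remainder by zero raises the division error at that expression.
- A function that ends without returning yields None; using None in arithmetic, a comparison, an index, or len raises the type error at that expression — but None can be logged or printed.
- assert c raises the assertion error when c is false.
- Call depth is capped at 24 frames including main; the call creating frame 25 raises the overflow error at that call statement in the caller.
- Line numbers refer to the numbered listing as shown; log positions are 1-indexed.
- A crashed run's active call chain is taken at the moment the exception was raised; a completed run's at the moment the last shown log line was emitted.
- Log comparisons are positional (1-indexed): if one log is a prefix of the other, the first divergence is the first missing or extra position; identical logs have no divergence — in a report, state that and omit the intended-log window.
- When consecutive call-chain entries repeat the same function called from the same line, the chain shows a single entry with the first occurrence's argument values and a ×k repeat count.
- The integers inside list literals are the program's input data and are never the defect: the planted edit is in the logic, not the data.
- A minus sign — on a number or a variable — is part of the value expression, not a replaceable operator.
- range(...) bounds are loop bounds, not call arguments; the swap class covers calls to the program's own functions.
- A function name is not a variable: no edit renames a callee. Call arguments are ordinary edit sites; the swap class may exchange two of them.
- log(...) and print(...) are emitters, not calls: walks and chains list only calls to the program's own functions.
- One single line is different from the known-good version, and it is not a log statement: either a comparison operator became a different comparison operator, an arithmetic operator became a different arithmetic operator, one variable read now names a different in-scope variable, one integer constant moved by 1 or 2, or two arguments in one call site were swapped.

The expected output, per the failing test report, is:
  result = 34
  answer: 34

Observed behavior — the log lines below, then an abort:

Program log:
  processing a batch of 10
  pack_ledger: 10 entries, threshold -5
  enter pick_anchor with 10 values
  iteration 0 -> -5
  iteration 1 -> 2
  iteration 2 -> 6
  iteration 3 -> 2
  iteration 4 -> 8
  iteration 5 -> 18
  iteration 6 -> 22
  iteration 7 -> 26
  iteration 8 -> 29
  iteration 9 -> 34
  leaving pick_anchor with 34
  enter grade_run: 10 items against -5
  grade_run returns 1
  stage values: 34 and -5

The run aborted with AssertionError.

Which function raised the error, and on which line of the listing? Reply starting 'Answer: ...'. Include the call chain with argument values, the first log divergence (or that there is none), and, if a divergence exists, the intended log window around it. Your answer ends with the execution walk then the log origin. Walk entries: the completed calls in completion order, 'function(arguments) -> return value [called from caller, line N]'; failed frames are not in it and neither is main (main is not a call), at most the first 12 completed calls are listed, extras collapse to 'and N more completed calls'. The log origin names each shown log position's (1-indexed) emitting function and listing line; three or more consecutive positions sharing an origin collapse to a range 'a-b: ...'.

Answer: the error was raised in pack_ledger, line 30.
Key observation: Everything matches until log position 17, which reads 'stage values: 34 and -5' in place of 'stage values: 34 and 1'.
Call chain: main -> pack_ledger([-5, 7, 4, -4, 6, 10, 4, 4, 3, 5], -5) (called at line 37).
First divergence: at position 17 the run shows 'stage values: 34 and -5' where the working version logs 'stage values: 34 and 1'.
Intended log window:
  15: enter grade_run: 10 items against -5
  16: grade_run returns 1
  17: stage values: 34 and 1
  18: driver got 34
Execution walk:
  pick_anchor([-5, 7, 4, -4, 6, 10, 4, 4, 3, 5]) -> 34  [called from pack_ledger, line 27]
  grade_run([-5, 7, 4, -4, 6, 10, 4, 4, 3, 5], -5) -> -5  [called from pack_ledger, line 28]
Origin of each log line:
  1: from main, line 36
  2: from pack_ledger, line 26
  3: from pick_anchor, line 2
  4-13: from pick_anchor, line 6
  14: from pick_anchor, line 7
  15: from grade_run, line 11
  16: from grade_run, line 16
  17: from pack_ledger, line 29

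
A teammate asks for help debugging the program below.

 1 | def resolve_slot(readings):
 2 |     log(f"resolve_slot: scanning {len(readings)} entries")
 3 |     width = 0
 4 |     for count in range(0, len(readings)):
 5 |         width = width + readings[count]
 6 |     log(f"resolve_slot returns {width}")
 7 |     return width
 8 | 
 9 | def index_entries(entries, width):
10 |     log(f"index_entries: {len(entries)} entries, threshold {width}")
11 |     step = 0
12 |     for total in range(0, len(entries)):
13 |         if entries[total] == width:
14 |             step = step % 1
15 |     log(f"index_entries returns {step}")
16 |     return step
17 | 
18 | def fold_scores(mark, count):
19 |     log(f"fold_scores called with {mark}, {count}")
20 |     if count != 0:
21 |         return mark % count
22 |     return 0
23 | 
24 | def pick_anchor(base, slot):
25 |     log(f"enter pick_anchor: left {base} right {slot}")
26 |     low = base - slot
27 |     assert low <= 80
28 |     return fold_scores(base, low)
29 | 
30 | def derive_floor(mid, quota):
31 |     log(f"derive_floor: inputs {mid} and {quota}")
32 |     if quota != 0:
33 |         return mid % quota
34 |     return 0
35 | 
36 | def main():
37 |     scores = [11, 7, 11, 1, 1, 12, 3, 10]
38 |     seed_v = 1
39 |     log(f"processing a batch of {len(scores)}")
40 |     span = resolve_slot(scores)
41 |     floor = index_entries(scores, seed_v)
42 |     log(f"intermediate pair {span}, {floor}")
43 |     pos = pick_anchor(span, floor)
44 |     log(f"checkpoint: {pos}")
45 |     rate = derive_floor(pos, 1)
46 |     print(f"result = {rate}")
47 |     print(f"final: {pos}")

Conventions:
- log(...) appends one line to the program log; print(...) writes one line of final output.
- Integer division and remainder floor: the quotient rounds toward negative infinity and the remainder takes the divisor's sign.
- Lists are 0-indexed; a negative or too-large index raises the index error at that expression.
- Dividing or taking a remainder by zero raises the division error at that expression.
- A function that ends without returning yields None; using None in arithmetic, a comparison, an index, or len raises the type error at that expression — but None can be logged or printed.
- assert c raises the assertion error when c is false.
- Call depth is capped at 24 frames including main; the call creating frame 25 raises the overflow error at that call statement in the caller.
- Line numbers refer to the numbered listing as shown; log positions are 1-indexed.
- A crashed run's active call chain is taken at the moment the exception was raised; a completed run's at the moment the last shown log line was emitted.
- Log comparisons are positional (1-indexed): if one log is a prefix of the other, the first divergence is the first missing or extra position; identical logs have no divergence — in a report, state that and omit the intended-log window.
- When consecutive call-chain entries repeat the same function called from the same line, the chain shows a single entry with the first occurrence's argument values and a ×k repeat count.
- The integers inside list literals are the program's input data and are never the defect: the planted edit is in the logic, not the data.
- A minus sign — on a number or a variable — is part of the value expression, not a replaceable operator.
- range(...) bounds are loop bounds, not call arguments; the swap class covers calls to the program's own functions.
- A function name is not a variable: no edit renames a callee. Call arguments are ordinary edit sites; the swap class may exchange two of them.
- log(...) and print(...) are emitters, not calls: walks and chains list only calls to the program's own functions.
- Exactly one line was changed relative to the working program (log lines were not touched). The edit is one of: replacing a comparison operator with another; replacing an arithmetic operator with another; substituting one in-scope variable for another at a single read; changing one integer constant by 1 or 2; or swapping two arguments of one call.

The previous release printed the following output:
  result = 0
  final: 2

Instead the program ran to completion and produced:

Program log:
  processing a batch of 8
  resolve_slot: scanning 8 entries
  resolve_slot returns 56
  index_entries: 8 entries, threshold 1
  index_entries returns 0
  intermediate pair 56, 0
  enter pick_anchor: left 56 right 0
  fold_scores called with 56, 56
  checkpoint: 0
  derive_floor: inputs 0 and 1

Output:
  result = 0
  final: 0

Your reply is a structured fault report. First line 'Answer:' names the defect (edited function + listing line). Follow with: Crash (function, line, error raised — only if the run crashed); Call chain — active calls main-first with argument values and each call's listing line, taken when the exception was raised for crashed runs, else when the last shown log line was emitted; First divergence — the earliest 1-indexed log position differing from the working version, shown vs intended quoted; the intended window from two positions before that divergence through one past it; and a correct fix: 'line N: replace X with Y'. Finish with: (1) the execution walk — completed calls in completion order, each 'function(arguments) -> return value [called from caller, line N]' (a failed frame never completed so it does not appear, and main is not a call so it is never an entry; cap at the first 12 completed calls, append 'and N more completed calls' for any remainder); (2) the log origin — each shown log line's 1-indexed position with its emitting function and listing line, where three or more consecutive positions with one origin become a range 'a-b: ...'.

Answer: the defect is in index_entries at line 14.
Core observation: The earliest visible damage is log position 5 — 'index_entries returns 0' rather than the intended 'index_entries returns 2'.
Call chain: main -> derive_floor(0, 1) (called at line 45).
First divergence: position 5 — shown 'index_entries returns 0', intended 'index_entries returns 2'.
Intended log window:
  3: resolve_slot returns 56
  4: index_entries: 8 entries, threshold 1
  5: index_entries returns 2
  6: intermediate pair 56, 2
Execution walk:
  resolve_slot([11, 7, 11, 1, 1, 12, 3, 10]) -> 56  [called from main, line 40]
  index_entries([11, 7, 11, 1, 1, 12, 3, 10], 1) -> 0  [called from main, line 41]
  fold_scores(56, 56) -> 0  [called from pick_anchor, line 28]
  pick_anchor(56, 0) -> 0  [called from main, line 43]
  derive_floor(0, 1) -> 0  [called from main, line 45]
Log origins:
  1: logged in main at line 39
  2: logged in resolve_slot at line 2
  3: logged in resolve_slot at line 6
  4: logged in index_entries at line 10
  5: logged in index_entries at line 15
  6: logged in main at line 42
  7: logged in pick_anchor at line 25
  8: logged in fold_scores at line 19
  9: logged in main at line 44
  10: logged in derive_floor at line 31
A correct fix: line 14: replace `%` with `+`.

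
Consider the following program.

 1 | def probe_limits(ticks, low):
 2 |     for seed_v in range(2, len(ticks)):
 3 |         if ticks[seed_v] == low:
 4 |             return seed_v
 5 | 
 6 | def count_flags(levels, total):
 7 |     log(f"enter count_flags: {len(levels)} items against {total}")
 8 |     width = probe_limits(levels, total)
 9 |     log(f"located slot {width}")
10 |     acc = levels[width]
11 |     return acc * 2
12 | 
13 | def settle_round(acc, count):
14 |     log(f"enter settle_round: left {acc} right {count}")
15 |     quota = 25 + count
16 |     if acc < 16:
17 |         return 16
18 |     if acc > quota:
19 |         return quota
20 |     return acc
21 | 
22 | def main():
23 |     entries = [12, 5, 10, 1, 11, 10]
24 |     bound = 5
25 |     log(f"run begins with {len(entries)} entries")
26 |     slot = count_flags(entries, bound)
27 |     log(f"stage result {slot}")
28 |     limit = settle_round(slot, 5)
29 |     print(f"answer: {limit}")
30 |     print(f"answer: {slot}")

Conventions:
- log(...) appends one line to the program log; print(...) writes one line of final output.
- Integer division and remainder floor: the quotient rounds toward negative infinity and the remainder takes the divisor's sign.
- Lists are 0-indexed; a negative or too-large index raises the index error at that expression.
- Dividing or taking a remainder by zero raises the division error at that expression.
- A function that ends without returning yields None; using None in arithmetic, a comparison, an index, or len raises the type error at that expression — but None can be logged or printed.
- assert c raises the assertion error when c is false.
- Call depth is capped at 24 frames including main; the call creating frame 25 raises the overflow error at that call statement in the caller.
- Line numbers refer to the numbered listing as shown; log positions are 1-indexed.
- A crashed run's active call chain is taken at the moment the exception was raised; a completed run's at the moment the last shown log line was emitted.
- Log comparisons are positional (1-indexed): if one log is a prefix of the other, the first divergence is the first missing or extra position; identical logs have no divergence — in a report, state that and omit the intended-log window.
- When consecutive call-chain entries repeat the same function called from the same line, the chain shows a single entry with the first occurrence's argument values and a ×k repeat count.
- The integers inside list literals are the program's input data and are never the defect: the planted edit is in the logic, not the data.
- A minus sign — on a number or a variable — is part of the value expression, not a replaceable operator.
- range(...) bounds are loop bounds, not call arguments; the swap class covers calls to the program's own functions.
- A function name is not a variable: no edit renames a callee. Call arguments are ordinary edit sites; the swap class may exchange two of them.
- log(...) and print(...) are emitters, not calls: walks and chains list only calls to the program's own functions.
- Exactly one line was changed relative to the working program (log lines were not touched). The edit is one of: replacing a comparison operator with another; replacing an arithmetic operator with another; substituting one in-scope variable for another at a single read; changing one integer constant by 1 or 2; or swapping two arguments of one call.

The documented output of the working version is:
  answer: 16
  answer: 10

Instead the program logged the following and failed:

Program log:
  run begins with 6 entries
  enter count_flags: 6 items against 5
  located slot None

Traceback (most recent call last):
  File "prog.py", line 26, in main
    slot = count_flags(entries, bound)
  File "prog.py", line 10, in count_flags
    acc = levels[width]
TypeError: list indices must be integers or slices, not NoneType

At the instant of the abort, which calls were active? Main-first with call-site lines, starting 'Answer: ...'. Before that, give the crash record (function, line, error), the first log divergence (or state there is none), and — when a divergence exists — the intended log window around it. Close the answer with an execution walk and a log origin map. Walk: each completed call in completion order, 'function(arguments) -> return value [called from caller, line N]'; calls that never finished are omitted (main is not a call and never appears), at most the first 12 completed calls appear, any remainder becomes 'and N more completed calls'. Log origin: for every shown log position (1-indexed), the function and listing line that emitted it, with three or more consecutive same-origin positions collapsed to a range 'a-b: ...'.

Answer: main -> count_flags (called at line 26).
The tell: The log first diverges at position 3: the faulty run prints 'located slot None' where the working version prints 'located slot 1'.
Crash: count_flags, line 10, TypeError.
First divergence: position 3 — the shown line 'located slot None' should read 'located slot 1'.
Intended log window:
  1: run begins with 6 entries
  2: enter count_flags: 6 items against 5
  3: located slot 1
  4: stage result 10
Execution walk:
  probe_limits([12, 5, 10, 1, 11, 10], 5) -> None  [called from count_flags, line 8]
Log origin:
  1: from main, line 25
  2: from count_flags, line 7
  3: from count_flags, line 9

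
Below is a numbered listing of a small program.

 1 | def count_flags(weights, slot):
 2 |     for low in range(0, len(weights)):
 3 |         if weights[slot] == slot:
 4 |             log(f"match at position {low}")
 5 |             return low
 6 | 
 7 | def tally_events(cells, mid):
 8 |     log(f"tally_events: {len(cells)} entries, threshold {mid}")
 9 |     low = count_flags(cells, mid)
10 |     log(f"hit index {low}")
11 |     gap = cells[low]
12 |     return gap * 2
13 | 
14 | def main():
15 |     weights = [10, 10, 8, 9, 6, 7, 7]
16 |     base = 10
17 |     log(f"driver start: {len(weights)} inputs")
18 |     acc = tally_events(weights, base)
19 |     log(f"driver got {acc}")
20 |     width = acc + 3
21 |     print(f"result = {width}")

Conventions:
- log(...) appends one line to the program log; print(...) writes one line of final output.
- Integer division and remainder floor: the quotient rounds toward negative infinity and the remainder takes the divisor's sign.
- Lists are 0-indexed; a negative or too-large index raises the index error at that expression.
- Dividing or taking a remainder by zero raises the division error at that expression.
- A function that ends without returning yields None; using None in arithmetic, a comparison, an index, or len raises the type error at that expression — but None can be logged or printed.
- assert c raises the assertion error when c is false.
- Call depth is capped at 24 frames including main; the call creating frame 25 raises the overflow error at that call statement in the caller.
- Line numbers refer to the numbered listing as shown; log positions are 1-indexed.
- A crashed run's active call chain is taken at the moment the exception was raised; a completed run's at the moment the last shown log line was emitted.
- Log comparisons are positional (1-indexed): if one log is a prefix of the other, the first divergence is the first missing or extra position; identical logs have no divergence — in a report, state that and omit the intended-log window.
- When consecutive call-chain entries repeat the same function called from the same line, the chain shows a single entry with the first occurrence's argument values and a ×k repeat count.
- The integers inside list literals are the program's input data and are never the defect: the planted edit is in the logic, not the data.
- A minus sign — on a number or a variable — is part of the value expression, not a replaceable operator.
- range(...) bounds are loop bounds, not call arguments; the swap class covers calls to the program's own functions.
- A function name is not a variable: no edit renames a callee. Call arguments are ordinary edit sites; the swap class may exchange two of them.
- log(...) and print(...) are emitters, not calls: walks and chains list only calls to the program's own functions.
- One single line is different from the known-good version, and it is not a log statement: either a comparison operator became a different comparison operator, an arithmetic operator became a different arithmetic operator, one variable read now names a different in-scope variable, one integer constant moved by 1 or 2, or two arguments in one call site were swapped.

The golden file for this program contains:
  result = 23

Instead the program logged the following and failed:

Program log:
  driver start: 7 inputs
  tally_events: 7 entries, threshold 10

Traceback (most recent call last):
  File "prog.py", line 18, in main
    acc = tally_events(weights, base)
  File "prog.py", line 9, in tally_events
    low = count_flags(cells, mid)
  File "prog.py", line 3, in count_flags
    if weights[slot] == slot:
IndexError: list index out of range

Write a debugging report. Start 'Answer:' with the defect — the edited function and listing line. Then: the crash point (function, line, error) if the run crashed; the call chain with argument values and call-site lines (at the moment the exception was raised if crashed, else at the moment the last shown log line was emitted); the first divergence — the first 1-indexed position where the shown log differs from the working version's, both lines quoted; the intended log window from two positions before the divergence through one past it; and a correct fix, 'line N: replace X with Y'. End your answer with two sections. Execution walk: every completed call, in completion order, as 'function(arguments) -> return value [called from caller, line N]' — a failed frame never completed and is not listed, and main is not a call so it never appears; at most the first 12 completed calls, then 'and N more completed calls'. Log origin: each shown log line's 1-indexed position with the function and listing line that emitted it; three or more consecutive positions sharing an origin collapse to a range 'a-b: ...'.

Answer: the defect is in count_flags at line 3.
Key observation: The shown log is a 2-line prefix of the intended one, whose next entry is 'match at position 0'.
Crash: count_flags, line 3, IndexError.
Call chain: main -> tally_events([10, 10, 8, 9, 6, 7, 7], 10) (called at line 18) -> count_flags([10, 10, 8, 9, 6, 7, 7], 10) (called at line 9).
First divergence: position 3; the shown log stops at 2 lines while the working version next logs 'match at position 0'.
Intended log window:
  1: driver start: 7 inputs
  2: tally_events: 7 entries, threshold 10
  3: match at position 0
  4: hit index 0
Execution walk:
  (no call completed)
Log origin:
  1: from main, line 17
  2: from tally_events, line 8
A correct fix: line 3: replace `weights[slot]` with `weights[low]`.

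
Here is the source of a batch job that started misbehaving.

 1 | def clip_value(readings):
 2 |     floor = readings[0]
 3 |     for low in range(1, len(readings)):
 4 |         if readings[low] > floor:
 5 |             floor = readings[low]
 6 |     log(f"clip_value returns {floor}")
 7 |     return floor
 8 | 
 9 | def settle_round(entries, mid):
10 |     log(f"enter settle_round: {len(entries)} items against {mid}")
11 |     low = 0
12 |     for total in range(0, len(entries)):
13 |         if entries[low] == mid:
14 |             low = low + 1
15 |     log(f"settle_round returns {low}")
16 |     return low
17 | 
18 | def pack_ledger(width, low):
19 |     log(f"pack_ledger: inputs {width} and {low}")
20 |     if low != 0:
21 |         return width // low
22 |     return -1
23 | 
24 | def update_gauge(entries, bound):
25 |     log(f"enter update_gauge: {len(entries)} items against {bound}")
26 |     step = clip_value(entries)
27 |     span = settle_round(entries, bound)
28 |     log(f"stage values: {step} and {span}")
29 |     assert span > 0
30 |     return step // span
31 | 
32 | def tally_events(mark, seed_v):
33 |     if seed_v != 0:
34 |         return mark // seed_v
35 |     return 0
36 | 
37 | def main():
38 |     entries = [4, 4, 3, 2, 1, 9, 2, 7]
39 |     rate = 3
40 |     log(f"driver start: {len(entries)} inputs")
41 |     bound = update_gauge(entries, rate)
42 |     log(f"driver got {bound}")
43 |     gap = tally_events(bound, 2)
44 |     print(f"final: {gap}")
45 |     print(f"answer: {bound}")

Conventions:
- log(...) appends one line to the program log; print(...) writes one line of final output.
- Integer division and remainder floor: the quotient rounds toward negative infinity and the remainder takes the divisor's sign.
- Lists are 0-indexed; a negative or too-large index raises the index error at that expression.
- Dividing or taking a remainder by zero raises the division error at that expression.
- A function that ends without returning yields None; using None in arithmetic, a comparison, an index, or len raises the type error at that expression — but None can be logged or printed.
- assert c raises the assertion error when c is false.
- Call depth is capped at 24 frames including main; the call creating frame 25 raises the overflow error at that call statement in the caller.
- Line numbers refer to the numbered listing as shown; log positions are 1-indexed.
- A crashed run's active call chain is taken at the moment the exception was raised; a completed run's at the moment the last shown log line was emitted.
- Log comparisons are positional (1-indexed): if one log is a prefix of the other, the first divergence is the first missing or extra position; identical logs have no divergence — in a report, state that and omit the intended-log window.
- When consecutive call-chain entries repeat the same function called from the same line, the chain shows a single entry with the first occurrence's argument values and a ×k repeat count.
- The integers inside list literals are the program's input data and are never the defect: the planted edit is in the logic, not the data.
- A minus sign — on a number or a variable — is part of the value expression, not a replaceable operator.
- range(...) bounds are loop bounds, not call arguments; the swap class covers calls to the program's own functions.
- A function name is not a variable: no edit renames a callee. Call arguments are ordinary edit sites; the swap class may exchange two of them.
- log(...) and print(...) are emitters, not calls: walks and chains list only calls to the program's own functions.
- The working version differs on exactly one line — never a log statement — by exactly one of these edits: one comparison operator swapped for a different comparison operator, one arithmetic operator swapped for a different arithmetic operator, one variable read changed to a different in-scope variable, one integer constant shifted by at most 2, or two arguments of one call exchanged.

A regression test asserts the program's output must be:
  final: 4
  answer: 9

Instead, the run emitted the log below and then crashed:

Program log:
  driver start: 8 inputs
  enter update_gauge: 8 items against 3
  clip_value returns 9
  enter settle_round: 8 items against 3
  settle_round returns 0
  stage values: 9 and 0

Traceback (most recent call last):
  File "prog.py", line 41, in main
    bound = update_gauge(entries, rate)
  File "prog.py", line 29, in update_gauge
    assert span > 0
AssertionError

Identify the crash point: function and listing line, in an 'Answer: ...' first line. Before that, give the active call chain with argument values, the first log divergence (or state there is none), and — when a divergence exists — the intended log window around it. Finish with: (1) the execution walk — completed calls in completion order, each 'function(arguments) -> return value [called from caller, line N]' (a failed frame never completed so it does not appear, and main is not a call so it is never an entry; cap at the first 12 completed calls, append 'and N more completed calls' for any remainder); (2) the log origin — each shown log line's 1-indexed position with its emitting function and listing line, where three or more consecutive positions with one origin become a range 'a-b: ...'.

Answer: the error was raised in update_gauge, line 29.
Key observation: Everything matches until log position 5, which reads 'settle_round returns 0' in place of 'settle_round returns 1'.
Call chain: main -> update_gauge([4, 4, 3, 2, 1, 9, 2, 7], 3) (called at line 41).
First divergence: position 5 — the shown line 'settle_round returns 0' should read 'settle_round returns 1'.
Intended log window:
  3: clip_value returns 9
  4: enter settle_round: 8 items against 3
  5: settle_round returns 1
  6: stage values: 9 and 1
Execution walk:
  clip_value([4, 4, 3, 2, 1, 9, 2, 7]) -> 9  [called from update_gauge, line 26]
  settle_round([4, 4, 3, 2, 1, 9, 2, 7], 3) -> 0  [called from update_gauge, line 27]
Log origins:
  1: from main, line 40
  2: from update_gauge, line 25
  3: from clip_value, line 6
  4: from settle_round, line 10
  5: from settle_round, line 15
  6: from update_gauge, line 28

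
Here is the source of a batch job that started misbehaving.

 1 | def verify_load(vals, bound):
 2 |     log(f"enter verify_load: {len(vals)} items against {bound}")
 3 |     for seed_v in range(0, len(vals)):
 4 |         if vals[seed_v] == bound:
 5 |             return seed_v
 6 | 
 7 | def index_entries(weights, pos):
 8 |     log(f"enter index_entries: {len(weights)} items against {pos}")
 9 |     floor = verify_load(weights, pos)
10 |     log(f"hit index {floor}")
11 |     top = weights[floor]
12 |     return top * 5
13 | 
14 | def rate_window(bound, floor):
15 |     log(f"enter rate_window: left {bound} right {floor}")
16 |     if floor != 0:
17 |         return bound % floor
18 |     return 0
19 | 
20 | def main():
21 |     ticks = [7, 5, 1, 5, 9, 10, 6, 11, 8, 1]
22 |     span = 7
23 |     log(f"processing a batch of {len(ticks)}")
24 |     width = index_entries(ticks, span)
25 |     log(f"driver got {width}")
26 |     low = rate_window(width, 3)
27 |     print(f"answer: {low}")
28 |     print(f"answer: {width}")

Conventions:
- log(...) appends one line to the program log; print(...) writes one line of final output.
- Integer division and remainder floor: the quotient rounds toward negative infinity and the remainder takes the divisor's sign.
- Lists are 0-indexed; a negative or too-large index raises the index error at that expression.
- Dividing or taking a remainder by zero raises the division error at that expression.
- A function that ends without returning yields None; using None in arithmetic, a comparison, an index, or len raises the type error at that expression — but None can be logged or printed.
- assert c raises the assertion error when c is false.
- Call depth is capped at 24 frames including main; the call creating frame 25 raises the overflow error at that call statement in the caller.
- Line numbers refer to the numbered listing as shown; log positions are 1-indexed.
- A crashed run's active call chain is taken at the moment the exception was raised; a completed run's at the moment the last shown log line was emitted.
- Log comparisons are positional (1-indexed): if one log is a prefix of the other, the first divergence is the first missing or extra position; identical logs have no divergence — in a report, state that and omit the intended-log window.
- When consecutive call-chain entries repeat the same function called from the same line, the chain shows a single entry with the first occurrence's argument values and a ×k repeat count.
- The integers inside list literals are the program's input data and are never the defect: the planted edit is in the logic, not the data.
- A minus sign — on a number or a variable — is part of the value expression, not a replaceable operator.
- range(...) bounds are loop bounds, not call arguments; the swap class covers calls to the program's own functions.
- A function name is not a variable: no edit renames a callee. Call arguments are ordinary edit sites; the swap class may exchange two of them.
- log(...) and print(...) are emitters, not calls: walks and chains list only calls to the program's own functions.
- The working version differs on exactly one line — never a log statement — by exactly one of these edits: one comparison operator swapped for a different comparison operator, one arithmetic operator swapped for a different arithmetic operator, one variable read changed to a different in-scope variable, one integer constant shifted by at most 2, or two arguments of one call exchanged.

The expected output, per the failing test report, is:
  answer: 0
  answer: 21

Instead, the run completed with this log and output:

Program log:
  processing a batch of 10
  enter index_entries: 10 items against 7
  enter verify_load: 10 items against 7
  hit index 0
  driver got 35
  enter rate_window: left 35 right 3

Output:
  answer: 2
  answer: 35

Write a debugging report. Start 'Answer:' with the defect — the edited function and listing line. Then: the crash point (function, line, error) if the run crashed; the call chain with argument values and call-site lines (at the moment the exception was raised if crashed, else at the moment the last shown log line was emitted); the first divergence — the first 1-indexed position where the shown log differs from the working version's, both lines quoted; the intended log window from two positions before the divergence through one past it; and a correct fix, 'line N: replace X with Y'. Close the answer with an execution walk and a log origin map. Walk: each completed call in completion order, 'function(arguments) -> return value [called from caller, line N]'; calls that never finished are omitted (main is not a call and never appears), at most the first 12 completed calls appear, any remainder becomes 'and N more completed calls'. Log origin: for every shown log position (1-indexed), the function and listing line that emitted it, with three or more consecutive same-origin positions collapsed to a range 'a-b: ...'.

Answer: the defect is in index_entries at line 12.
Key observation: Everything matches until log position 5, which reads 'driver got 35' in place of 'driver got 21'.
Call chain: main -> rate_window(35, 3) (called at line 26).
First divergence: position 5 — shown 'driver got 35', intended 'driver got 21'.
Intended log window:
  3: enter verify_load: 10 items against 7
  4: hit index 0
  5: driver got 21
  6: enter rate_window: left 21 right 3
Execution walk:
  verify_load([7, 5, 1, 5, 9, 10, 6, 11, 8, 1], 7) -> 0  [called from index_entries, line 9]
  index_entries([7, 5, 1, 5, 9, 10, 6, 11, 8, 1], 7) -> 35  [called from main, line 24]
  rate_window(35, 3) -> 2  [called from main, line 26]
Log origins:
  1 — main, line 23
  2 — index_entries, line 8
  3 — verify_load, line 2
  4 — index_entries, line 10
  5 — main, line 25
  6 — rate_window, line 15
A correct fix: line 12: replace `5` with `3`.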